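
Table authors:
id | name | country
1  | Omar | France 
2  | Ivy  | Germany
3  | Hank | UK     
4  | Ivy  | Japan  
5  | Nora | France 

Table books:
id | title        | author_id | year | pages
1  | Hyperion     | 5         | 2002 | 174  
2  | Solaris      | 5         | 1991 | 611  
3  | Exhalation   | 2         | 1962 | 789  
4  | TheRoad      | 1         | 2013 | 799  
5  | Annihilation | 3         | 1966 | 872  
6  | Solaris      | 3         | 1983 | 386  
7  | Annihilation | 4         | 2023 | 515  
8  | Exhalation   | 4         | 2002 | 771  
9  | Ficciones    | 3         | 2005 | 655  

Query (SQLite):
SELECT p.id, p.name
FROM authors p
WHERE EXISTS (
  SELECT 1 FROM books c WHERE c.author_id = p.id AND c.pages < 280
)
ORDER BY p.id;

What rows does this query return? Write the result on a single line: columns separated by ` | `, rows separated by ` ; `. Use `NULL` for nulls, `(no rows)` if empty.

For each authors row, check whether any books with matching author_id has pages < 280.
Keep rows where that is true.

5 | Nora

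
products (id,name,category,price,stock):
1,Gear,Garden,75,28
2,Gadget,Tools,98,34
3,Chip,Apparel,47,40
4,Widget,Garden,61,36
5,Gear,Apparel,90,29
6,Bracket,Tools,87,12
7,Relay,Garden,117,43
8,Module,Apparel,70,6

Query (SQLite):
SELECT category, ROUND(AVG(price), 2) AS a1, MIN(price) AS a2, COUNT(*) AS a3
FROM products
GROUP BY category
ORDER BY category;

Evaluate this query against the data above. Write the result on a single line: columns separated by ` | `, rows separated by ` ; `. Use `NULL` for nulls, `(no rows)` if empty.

Apparel | 69 | 47 | 3 ; Garden | 84.33 | 61 | 3 ; Tools | 92.5 | 87 | 2

Group products by category.
Per group compute: ROUND(AVG(price), 2), MIN(price), COUNT(*).
  Apparel: ids {3, 5, 8} → ROUND(AVG(price), 2)=69, MIN(price)=47, COUNT(*)=3
  Garden: ids {1, 4, 7} → ROUND(AVG(price), 2)=84.33, MIN(price)=61, COUNT(*)=3
  Tools: ids {2, 6} → ROUND(AVG(price), 2)=92.5, MIN(price)=87, COUNT(*)=2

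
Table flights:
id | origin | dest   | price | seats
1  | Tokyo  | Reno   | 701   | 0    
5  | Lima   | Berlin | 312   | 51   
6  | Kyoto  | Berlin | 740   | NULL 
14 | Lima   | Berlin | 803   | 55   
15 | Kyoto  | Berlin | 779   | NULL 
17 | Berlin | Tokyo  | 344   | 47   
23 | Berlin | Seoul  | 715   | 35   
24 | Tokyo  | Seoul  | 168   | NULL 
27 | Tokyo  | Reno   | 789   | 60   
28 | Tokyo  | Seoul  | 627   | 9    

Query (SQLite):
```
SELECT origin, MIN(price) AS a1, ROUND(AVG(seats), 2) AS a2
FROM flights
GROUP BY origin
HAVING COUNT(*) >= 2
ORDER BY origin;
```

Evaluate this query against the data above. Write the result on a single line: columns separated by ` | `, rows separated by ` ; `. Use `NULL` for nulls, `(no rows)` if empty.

Group flights by origin.
Per group compute: MIN(price), ROUND(AVG(seats), 2).
HAVING: drop groups with fewer than 2 rows.
  Berlin: ids {17, 23} → MIN(price)=344, ROUND(AVG(seats), 2)=41
  Kyoto: ids {6, 15} → MIN(price)=740, ROUND(AVG(seats), 2)=NULL
  Lima: ids {5, 14} → MIN(price)=312, ROUND(AVG(seats), 2)=53
  Tokyo: ids {1, 24, 27, 28} → MIN(price)=168, ROUND(AVG(seats), 2)=23

Berlin | 344 | 41 ; Kyoto | 740 | NULL ; Lima | 312 | 53 ; Tokyo | 168 | 23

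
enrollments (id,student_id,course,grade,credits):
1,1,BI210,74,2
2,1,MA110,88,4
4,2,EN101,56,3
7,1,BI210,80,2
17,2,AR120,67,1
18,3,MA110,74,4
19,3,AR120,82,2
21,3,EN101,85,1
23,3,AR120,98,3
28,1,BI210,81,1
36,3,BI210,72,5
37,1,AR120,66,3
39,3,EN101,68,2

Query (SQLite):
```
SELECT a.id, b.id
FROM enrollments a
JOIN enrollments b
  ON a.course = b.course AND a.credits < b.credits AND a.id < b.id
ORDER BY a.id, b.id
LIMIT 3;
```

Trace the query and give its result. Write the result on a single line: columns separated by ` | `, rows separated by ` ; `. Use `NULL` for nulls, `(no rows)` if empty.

1 | 36 ; 7 | 36 ; 17 | 19

Pairs (a,b) with same course, a.credits < b.credits, a.id < b.id.
course groups: AR120:{17,19,23,37} BI210:{1,7,28,36} EN101:{4,21,39} MA110:{2,18}
Ordered by (a.id, b.id); first 3.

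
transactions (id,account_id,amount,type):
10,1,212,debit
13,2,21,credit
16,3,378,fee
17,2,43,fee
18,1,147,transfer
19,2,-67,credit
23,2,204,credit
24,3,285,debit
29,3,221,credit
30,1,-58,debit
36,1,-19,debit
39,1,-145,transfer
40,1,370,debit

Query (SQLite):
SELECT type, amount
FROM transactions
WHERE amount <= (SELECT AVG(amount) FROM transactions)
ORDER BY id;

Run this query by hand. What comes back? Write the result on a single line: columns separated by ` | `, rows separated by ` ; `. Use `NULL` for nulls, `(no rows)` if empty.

Scalar subquery: AVG(amount) over all transactions rows = 122.461538 (≈; comparison uses full precision).
Keep rows where amount <= that value.

credit | 21 ; fee | 43 ; credit | -67 ; debit | -58 ; debit | -19 ; transfer | -145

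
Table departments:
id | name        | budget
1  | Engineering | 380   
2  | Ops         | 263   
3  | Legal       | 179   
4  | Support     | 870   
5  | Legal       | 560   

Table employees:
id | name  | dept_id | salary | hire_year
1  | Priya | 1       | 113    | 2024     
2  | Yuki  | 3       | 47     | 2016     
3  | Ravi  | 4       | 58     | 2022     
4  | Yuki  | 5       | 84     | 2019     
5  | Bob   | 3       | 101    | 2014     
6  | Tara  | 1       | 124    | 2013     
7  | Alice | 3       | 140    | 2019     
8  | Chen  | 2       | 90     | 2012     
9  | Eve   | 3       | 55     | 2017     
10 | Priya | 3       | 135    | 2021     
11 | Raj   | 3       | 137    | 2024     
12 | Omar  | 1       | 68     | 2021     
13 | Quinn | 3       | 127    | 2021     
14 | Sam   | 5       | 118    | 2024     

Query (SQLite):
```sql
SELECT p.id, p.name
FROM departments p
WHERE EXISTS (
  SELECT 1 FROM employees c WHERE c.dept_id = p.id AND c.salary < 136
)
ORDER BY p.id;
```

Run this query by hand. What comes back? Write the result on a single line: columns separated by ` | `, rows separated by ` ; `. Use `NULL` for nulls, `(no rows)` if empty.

For each departments row, check whether any employees with matching dept_id has salary < 136.
Keep rows where that is true.

1 | Engineering ; 2 | Ops ; 3 | Legal ; 4 | Support ; 5 | Legal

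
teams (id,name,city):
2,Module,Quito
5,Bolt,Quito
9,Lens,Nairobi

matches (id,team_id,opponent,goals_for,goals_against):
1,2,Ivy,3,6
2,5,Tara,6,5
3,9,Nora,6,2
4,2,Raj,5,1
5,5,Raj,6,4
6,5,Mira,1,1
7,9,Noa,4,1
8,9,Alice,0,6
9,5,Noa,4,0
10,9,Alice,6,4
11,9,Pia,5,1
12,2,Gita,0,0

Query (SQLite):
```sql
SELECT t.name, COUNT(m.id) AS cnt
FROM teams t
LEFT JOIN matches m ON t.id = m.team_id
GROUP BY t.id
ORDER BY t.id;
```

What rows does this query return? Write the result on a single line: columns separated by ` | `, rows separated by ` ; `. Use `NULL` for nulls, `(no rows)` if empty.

Module | 3 ; Bolt | 4 ; Lens | 5

LEFT JOIN keeps every teams row; unmatched ones get NULL for matches columns.
Group by teams.id and compute COUNT(m.id). COUNT(col) of an all-NULL group is 0.
  2: ids {1, 4, 12} → COUNT(m.id)=3
  5: ids {2, 5, 6, 9} → COUNT(m.id)=4
  9: ids {3, 7, 8, 10, 11} → COUNT(m.id)=5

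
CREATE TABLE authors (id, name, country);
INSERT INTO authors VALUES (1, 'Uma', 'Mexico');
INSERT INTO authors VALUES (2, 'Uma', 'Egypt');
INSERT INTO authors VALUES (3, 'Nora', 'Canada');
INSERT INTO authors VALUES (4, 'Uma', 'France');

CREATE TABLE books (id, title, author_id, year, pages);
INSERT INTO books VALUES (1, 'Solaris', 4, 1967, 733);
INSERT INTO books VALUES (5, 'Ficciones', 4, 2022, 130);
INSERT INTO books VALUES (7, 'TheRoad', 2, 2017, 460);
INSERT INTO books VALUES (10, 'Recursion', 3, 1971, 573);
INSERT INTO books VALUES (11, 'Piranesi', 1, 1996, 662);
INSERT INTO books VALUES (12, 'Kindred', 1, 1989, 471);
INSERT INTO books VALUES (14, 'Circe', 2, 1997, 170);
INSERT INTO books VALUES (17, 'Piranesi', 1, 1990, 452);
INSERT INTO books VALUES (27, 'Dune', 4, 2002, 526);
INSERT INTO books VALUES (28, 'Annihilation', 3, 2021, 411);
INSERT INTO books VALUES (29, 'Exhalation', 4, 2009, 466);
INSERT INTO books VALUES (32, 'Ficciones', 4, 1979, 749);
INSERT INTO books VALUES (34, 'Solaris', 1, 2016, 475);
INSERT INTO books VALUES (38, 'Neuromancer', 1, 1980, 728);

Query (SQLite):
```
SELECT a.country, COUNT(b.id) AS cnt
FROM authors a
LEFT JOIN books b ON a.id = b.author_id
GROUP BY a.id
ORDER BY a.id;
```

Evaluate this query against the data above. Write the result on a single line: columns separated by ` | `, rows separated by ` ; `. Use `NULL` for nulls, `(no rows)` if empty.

Mexico | 5 ; Egypt | 2 ; Canada | 2 ; France | 5

LEFT JOIN keeps every authors row; unmatched ones get NULL for books columns.
Group by authors.id and compute COUNT(b.id). COUNT(col) of an all-NULL group is 0.
  1: ids {11, 12, 17, 34, 38} → COUNT(b.id)=5
  2: ids {7, 14} → COUNT(b.id)=2
  3: ids {10, 28} → COUNT(b.id)=2
  4: ids {1, 5, 27, 29, 32} → COUNT(b.id)=5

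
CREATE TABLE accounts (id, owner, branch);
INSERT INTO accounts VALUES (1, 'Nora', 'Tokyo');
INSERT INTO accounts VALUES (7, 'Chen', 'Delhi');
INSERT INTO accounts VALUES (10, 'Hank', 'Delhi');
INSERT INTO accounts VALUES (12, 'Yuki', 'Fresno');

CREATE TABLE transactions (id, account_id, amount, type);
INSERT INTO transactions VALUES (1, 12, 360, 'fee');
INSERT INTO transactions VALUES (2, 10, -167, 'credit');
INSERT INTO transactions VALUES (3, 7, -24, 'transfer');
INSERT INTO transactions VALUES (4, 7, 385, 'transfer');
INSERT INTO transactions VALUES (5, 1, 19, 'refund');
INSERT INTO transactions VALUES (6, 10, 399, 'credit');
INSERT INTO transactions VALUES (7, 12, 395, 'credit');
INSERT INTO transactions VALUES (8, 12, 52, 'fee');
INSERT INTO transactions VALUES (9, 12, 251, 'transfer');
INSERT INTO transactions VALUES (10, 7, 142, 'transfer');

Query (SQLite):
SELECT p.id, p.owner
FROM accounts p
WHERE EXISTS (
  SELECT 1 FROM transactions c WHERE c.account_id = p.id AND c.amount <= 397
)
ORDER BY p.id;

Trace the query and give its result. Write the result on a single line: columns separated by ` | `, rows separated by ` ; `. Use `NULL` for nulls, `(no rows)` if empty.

1 | Nora ; 7 | Chen ; 10 | Hank ; 12 | Yuki

For each accounts row, check whether any transactions with matching account_id has amount <= 397.
Keep rows where that is true.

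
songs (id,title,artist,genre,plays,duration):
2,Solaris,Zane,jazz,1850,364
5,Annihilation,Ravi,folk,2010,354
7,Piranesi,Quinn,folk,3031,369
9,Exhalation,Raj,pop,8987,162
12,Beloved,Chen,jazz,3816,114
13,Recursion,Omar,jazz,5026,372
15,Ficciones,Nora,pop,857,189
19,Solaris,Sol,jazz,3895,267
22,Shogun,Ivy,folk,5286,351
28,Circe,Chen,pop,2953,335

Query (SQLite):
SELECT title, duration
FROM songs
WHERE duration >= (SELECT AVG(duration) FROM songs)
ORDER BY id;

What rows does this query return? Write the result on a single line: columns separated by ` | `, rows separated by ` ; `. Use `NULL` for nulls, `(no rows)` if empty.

Scalar subquery: AVG(duration) over all songs rows = 287.7.
Keep rows where duration >= that value.

Solaris | 364 ; Annihilation | 354 ; Piranesi | 369 ; Recursion | 372 ; Shogun | 351 ; Circe | 335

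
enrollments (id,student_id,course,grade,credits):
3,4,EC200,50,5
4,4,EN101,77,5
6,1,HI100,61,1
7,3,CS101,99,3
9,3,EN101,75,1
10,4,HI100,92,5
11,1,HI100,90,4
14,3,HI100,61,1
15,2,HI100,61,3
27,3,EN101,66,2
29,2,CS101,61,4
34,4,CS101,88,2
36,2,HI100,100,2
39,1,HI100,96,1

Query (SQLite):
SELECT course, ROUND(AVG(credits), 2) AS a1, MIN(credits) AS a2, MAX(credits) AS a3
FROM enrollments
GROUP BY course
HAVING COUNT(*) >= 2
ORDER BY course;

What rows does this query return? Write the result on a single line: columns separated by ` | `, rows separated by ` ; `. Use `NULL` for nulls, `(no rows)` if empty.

CS101 | 3 | 2 | 4 ; EN101 | 2.67 | 1 | 5 ; HI100 | 2.43 | 1 | 5

Group enrollments by course.
Per group compute: ROUND(AVG(credits), 2), MIN(credits), MAX(credits).
HAVING: drop groups with fewer than 2 rows.
  CS101: ids {7, 29, 34} → ROUND(AVG(credits), 2)=3, MIN(credits)=2, MAX(credits)=4
  EC200: ids {3} → ROUND(AVG(credits), 2)=5, MIN(credits)=5, MAX(credits)=5
  EN101: ids {4, 9, 27} → ROUND(AVG(credits), 2)=2.67, MIN(credits)=1, MAX(credits)=5
  HI100: ids {6, 10, 11, 14, 15, 36, 39} → ROUND(AVG(credits), 2)=2.43, MIN(credits)=1, MAX(credits)=5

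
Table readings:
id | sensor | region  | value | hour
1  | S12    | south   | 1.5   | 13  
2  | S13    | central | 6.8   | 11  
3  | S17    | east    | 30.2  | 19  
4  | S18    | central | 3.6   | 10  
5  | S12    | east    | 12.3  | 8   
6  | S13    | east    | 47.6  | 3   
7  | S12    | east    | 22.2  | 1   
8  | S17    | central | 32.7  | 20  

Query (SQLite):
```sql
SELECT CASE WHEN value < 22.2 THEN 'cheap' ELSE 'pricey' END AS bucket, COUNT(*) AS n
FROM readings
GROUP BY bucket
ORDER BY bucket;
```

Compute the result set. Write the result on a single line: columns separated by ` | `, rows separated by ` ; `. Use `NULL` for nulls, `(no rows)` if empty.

cheap | 4 ; pricey | 4

Bucket rows by value < 22.2 → 'cheap' else 'pricey'; count each bucket.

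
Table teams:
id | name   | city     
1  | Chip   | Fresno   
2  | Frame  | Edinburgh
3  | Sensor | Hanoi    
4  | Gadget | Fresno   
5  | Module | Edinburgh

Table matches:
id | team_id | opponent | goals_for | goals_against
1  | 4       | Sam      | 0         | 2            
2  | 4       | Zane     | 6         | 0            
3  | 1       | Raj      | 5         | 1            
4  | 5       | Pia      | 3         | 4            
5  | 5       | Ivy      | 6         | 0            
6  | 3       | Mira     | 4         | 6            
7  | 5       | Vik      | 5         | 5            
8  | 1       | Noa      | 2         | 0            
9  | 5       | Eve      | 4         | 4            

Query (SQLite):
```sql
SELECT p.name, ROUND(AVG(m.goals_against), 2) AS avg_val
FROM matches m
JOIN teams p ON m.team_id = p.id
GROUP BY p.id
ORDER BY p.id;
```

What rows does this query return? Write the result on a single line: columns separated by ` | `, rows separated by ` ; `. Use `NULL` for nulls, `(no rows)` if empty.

Chip | 0.5 ; Sensor | 6 ; Gadget | 1 ; Module | 3.25

Join each matches row to its teams via team_id.
Group joined rows by teams.id; compute ROUND(AVG(m.goals_against), 2) per group.
  1: ids {3, 8} → ROUND(AVG(m.goals_against), 2)=0.5
  3: ids {6} → ROUND(AVG(m.goals_against), 2)=6
  4: ids {1, 2} → ROUND(AVG(m.goals_against), 2)=1
  5: ids {4, 5, 7, 9} → ROUND(AVG(m.goals_against), 2)=3.25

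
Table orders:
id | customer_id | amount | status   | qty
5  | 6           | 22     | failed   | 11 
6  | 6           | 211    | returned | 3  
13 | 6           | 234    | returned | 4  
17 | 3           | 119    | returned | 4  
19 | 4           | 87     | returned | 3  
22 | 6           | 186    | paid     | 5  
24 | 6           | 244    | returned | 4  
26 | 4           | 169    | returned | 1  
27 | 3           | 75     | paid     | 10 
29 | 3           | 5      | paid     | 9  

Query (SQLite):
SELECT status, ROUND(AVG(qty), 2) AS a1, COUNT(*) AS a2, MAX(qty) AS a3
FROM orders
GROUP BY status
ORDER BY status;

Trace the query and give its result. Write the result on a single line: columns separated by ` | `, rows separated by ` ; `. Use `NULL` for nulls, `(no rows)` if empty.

failed | 11 | 1 | 11 ; paid | 8 | 3 | 10 ; returned | 3.17 | 6 | 4

Group orders by status.
Per group compute: ROUND(AVG(qty), 2), COUNT(*), MAX(qty).
  failed: ids {5} → ROUND(AVG(qty), 2)=11, COUNT(*)=1, MAX(qty)=11
  paid: ids {22, 27, 29} → ROUND(AVG(qty), 2)=8, COUNT(*)=3, MAX(qty)=10
  returned: ids {6, 13, 17, 19, 24, 26} → ROUND(AVG(qty), 2)=3.17, COUNT(*)=6, MAX(qty)=4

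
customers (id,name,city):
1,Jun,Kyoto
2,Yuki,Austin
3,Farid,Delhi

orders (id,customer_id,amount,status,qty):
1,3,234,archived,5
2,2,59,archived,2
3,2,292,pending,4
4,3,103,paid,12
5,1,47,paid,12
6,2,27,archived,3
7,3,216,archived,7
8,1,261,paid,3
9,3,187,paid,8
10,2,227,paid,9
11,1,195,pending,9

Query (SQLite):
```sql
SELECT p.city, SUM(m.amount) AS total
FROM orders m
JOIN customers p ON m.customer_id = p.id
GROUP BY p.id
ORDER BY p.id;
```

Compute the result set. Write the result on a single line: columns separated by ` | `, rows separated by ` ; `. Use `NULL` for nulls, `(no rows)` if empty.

Join each orders row to its customers via customer_id.
Group joined rows by customers.id; compute SUM(m.amount) per group.
  1: ids {5, 8, 11} → SUM(m.amount)=503
  2: ids {2, 3, 6, 10} → SUM(m.amount)=605
  3: ids {1, 4, 7, 9} → SUM(m.amount)=740

Kyoto | 503 ; Austin | 605 ; Delhi | 740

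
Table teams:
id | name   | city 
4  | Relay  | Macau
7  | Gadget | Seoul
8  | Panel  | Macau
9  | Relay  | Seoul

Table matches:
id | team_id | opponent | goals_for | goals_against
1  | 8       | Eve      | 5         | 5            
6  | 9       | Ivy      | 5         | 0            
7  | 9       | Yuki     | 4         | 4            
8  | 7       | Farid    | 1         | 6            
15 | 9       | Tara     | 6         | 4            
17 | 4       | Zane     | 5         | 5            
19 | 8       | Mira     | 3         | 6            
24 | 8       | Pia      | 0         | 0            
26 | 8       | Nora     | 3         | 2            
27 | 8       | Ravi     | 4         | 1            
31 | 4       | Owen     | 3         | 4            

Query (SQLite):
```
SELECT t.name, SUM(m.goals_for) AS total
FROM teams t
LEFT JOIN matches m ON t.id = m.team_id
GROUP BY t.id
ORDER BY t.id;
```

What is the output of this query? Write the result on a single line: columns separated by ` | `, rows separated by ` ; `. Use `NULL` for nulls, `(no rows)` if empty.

Relay | 8 ; Gadget | 1 ; Panel | 15 ; Relay | 15

LEFT JOIN keeps every teams row; unmatched ones get NULL for matches columns.
Group by teams.id and compute SUM(m.goals_for). SUM over an all-NULL group is NULL.
  4: ids {17, 31} → SUM(m.goals_for)=8
  7: ids {8} → SUM(m.goals_for)=1
  8: ids {1, 19, 24, 26, 27} → SUM(m.goals_for)=15
  9: ids {6, 7, 15} → SUM(m.goals_for)=15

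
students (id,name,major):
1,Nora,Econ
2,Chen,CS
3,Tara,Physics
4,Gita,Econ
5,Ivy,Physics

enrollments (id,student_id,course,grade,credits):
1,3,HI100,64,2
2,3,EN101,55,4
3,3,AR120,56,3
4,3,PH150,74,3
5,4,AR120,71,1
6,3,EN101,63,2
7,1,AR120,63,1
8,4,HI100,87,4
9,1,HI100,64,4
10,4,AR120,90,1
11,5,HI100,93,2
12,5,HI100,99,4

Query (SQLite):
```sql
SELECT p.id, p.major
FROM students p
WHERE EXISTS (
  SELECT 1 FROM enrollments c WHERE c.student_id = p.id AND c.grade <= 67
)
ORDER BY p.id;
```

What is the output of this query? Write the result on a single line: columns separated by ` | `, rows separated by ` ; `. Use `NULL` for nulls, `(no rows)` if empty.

For each students row, check whether any enrollments with matching student_id has grade <= 67.
Keep rows where that is true.

1 | Econ ; 3 | Physics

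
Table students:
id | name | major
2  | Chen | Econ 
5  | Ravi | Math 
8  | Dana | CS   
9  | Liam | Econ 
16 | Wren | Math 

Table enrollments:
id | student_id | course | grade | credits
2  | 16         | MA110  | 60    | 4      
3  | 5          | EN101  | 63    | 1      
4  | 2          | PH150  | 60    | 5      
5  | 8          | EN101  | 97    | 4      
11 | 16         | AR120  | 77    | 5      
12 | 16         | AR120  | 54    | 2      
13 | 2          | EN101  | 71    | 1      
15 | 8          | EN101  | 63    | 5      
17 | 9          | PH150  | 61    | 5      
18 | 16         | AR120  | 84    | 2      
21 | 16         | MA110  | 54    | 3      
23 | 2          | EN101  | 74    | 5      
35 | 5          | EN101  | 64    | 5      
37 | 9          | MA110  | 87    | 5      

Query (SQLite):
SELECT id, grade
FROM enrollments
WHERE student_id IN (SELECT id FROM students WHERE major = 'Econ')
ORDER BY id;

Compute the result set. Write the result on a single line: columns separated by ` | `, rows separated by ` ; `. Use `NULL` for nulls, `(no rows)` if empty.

4 | 60 ; 13 | 71 ; 17 | 61 ; 23 | 74 ; 37 | 87

Inner query: students.id where major = 'Econ'.
Outer: keep enrollments rows whose student_id is in that set.
Inner query → {2, 9}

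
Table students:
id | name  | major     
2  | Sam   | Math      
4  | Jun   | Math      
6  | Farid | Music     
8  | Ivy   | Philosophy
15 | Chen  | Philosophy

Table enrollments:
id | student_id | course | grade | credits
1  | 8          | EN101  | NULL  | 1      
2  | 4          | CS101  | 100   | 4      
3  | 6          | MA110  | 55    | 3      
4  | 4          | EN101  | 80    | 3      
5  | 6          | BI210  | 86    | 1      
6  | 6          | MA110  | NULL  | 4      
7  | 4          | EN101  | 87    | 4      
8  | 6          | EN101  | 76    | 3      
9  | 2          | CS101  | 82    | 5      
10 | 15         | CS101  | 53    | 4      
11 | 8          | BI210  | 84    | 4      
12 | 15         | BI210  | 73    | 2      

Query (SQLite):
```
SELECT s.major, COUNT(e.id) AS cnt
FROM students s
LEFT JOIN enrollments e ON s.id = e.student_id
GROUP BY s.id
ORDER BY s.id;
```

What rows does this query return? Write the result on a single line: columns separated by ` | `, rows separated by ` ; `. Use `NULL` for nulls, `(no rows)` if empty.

LEFT JOIN keeps every students row; unmatched ones get NULL for enrollments columns.
Group by students.id and compute COUNT(e.id). COUNT(col) of an all-NULL group is 0.
  2: ids {9} → COUNT(e.id)=1
  4: ids {2, 4, 7} → COUNT(e.id)=3
  6: ids {3, 5, 6, 8} → COUNT(e.id)=4
  8: ids {1, 11} → COUNT(e.id)=2
  15: ids {10, 12} → COUNT(e.id)=2

Math | 1 ; Math | 3 ; Music | 4 ; Philosophy | 2 ; Philosophy | 2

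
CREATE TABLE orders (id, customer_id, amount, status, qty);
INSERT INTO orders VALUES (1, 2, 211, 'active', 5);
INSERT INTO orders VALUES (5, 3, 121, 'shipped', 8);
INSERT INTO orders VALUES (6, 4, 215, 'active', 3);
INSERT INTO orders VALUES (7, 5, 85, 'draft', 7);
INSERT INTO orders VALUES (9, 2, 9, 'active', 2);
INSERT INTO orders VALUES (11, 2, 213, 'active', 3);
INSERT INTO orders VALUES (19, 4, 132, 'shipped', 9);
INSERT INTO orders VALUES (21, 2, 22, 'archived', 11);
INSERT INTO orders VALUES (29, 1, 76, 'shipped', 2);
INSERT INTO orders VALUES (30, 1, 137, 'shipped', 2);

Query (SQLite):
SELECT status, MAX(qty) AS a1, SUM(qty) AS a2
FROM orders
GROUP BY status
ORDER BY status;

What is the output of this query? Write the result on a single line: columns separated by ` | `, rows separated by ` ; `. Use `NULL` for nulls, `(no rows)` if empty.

Group orders by status.
Per group compute: MAX(qty), SUM(qty).
  active: ids {1, 6, 9, 11} → MAX(qty)=5, SUM(qty)=13
  archived: ids {21} → MAX(qty)=11, SUM(qty)=11
  draft: ids {7} → MAX(qty)=7, SUM(qty)=7
  shipped: ids {5, 19, 29, 30} → MAX(qty)=9, SUM(qty)=21

active | 5 | 13 ; archived | 11 | 11 ; draft | 7 | 7 ; shipped | 9 | 21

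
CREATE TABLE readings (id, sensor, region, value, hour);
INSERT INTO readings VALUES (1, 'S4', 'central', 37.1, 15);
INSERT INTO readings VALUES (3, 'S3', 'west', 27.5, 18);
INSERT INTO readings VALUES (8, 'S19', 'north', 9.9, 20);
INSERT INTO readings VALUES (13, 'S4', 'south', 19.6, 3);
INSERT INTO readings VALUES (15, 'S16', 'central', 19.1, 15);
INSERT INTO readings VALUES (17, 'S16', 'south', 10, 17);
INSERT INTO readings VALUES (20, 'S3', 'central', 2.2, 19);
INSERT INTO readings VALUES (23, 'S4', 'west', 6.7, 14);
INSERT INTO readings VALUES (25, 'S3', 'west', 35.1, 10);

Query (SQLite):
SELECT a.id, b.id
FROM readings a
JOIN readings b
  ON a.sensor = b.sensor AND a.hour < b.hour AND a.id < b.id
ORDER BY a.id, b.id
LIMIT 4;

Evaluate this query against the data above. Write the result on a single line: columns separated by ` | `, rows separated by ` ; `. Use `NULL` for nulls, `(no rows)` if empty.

3 | 20 ; 13 | 23 ; 15 | 17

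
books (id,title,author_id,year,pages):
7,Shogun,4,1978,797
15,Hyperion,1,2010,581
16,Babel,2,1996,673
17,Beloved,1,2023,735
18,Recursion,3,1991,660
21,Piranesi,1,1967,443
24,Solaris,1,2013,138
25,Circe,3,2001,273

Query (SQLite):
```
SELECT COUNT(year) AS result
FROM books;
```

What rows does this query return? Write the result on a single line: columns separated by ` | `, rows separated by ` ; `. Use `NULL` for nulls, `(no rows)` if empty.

8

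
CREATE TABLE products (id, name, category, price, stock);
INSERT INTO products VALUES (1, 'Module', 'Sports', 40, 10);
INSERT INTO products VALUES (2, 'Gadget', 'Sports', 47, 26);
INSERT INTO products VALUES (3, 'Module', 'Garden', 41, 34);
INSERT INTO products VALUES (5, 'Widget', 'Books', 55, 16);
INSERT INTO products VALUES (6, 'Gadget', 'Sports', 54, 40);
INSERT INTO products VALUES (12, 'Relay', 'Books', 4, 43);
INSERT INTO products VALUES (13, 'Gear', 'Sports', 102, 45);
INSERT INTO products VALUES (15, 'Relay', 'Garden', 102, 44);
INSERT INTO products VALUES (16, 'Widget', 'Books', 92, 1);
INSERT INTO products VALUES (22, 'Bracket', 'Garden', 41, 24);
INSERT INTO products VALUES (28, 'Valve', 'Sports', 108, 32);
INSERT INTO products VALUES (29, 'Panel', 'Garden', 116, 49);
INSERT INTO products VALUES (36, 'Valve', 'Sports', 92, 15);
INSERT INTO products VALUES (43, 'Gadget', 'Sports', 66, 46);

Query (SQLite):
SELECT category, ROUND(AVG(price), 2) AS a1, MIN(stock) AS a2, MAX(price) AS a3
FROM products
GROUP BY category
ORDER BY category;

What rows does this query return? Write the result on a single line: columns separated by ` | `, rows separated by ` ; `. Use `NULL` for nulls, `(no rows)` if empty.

Group products by category.
Per group compute: ROUND(AVG(price), 2), MIN(stock), MAX(price).
  Books: ids {5, 12, 16} → ROUND(AVG(price), 2)=50.33, MIN(stock)=1, MAX(price)=92
  Garden: ids {3, 15, 22, 29} → ROUND(AVG(price), 2)=75, MIN(stock)=24, MAX(price)=116
  Sports: ids {1, 2, 6, 13, 28, 36, 43} → ROUND(AVG(price), 2)=72.71, MIN(stock)=10, MAX(price)=108

Books | 50.33 | 1 | 92 ; Garden | 75 | 24 | 116 ; Sports | 72.71 | 10 | 108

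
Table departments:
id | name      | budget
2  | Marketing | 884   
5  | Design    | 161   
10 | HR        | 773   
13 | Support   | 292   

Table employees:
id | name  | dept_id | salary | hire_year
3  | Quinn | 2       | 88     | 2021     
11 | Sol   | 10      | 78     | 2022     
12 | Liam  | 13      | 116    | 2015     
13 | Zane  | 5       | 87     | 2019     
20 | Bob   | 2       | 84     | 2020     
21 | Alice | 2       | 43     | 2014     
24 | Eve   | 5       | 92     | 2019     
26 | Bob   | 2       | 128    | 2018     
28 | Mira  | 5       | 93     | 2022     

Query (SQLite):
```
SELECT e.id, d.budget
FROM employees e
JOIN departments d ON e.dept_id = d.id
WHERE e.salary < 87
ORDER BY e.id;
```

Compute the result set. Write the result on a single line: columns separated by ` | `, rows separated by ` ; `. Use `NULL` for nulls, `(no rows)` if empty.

Each employees row matches the departments row where dept_id = departments.id.
Then keep rows with e.salary < 87.

11 | 773 ; 20 | 884 ; 21 | 884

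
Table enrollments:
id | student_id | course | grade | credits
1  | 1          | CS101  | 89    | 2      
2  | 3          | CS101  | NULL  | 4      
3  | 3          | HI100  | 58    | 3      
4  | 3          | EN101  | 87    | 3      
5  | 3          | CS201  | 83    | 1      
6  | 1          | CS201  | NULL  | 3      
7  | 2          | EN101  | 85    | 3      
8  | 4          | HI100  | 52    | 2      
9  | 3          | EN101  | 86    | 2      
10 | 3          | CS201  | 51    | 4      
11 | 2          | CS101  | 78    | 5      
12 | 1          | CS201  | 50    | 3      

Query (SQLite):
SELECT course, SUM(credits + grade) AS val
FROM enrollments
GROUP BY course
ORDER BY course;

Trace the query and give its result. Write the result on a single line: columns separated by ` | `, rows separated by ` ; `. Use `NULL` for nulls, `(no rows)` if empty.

CS101 | 174 ; CS201 | 192 ; EN101 | 266 ; HI100 | 115

For each row compute credits + grade.
Group by course; take SUM of the expression per group.
  CS101: ids {1, 2, 11} → SUM(credits + grade)=174
  CS201: ids {5, 6, 10, 12} → SUM(credits + grade)=192
  EN101: ids {4, 7, 9} → SUM(credits + grade)=266
  HI100: ids {3, 8} → SUM(credits + grade)=115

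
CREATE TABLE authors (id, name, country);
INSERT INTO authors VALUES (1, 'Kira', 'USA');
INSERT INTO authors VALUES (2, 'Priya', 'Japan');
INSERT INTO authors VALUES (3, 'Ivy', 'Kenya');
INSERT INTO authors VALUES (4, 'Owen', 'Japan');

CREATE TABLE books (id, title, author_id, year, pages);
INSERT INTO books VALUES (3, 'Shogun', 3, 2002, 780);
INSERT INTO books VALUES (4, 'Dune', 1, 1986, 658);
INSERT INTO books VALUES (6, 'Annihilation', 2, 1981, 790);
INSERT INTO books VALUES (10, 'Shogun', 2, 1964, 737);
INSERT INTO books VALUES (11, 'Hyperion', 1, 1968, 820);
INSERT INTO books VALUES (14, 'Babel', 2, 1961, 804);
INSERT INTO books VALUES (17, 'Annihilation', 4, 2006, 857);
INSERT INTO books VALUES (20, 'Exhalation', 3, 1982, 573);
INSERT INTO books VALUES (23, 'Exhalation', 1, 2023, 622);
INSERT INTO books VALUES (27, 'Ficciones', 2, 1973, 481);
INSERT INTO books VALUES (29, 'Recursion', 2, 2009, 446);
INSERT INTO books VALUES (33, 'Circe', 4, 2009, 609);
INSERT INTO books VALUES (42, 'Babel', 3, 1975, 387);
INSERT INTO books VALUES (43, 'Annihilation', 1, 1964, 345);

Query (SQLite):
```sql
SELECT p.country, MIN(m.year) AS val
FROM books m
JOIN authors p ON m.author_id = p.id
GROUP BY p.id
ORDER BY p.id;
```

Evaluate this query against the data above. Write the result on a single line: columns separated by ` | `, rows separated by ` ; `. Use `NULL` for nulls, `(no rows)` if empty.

Join each books row to its authors via author_id.
Group joined rows by authors.id; compute MIN(m.year) per group.
  1: ids {4, 11, 23, 43} → MIN(m.year)=1964
  2: ids {6, 10, 14, 27, 29} → MIN(m.year)=1961
  3: ids {3, 20, 42} → MIN(m.year)=1975
  4: ids {17, 33} → MIN(m.year)=2006

USA | 1964 ; Japan | 1961 ; Kenya | 1975 ; Japan | 2006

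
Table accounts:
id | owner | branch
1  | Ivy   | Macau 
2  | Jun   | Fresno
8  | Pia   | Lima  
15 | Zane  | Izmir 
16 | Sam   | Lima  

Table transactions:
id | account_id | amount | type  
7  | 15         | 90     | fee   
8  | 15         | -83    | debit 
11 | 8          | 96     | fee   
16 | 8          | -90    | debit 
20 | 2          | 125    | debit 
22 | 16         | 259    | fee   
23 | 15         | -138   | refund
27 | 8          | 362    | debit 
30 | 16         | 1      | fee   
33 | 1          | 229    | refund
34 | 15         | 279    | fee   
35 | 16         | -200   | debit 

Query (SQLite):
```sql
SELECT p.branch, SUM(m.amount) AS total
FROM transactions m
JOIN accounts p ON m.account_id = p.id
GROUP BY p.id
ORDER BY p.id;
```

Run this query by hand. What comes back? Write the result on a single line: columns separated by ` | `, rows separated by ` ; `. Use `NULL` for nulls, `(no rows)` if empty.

Join each transactions row to its accounts via account_id.
Group joined rows by accounts.id; compute SUM(m.amount) per group.
  1: ids {33} → SUM(m.amount)=229
  2: ids {20} → SUM(m.amount)=125
  8: ids {11, 16, 27} → SUM(m.amount)=368
  15: ids {7, 8, 23, 34} → SUM(m.amount)=148
  16: ids {22, 30, 35} → SUM(m.amount)=60

Macau | 229 ; Fresno | 125 ; Lima | 368 ; Izmir | 148 ; Lima | 60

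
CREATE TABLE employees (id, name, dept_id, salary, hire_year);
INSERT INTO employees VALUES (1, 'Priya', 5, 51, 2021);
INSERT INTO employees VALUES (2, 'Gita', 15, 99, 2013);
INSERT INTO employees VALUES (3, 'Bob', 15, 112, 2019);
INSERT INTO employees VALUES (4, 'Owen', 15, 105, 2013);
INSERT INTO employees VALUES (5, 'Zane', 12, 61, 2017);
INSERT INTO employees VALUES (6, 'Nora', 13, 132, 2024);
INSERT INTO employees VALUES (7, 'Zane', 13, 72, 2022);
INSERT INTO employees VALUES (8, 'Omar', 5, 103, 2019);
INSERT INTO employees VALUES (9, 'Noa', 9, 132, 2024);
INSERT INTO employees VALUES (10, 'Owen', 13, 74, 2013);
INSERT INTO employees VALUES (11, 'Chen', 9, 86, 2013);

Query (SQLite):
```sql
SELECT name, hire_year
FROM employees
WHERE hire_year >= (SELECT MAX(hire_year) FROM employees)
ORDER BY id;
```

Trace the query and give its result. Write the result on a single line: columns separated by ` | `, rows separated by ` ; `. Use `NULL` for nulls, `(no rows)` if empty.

Scalar subquery: MAX(hire_year) over all employees rows = 2024.
Keep rows where hire_year >= that value.

Nora | 2024 ; Noa | 2024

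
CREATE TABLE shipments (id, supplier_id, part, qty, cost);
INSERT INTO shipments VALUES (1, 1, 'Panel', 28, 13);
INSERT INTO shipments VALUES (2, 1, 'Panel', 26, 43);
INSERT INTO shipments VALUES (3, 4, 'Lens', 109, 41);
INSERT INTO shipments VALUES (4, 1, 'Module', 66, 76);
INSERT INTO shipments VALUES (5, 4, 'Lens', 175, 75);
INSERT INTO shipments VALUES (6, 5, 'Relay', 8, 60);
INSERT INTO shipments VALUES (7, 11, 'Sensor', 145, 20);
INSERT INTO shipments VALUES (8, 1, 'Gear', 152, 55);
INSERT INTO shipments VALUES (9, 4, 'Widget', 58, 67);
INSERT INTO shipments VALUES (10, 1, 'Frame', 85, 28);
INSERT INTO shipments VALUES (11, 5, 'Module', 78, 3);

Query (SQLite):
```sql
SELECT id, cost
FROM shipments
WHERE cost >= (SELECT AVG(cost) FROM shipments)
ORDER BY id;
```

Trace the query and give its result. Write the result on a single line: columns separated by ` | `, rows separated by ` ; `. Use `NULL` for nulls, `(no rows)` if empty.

Scalar subquery: AVG(cost) over all shipments rows = 43.727273 (≈; comparison uses full precision).
Keep rows where cost >= that value.

4 | 76 ; 5 | 75 ; 6 | 60 ; 8 | 55 ; 9 | 67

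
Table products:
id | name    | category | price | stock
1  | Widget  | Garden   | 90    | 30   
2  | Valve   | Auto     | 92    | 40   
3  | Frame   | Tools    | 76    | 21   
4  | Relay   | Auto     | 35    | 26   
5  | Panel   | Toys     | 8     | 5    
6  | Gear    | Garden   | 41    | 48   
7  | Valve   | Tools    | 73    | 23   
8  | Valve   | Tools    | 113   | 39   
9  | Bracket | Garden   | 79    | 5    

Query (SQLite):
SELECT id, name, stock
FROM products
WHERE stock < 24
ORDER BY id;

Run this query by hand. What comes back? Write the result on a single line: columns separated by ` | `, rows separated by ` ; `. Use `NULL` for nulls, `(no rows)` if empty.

stock < 24: ids {3, 5, 7, 9}

3 | Frame | 21 ; 5 | Panel | 5 ; 7 | Valve | 23 ; 9 | Bracket | 5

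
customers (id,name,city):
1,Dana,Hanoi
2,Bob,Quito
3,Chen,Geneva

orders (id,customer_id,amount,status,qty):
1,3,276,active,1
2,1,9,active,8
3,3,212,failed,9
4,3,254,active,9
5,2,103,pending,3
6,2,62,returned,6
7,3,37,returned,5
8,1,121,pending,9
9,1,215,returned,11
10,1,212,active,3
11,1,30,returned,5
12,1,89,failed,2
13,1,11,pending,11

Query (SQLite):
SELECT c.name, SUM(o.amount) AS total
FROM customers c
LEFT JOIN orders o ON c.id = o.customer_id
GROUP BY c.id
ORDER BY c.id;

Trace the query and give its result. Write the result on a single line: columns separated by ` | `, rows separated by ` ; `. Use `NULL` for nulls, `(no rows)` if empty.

LEFT JOIN keeps every customers row; unmatched ones get NULL for orders columns.
Group by customers.id and compute SUM(o.amount). SUM over an all-NULL group is NULL.
  1: ids {2, 8, 9, 10, 11, 12, 13} → SUM(o.amount)=687
  2: ids {5, 6} → SUM(o.amount)=165
  3: ids {1, 3, 4, 7} → SUM(o.amount)=779

Dana | 687 ; Bob | 165 ; Chen | 779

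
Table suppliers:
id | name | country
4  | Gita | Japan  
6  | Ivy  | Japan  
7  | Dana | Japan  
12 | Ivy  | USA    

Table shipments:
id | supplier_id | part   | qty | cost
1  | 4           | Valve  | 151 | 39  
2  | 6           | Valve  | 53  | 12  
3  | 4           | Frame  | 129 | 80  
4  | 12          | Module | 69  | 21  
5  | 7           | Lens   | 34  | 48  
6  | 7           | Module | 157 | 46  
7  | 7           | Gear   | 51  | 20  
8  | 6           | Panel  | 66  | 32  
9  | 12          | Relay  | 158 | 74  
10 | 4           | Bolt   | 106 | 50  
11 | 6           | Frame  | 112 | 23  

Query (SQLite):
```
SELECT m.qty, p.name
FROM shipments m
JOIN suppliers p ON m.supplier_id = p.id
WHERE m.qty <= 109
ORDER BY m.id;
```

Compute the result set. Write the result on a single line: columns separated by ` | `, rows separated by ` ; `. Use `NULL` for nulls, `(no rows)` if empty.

53 | Ivy ; 69 | Ivy ; 34 | Dana ; 51 | Dana ; 66 | Ivy ; 106 | Gita

Each shipments row matches the suppliers row where supplier_id = suppliers.id.
Then keep rows with m.qty <= 109.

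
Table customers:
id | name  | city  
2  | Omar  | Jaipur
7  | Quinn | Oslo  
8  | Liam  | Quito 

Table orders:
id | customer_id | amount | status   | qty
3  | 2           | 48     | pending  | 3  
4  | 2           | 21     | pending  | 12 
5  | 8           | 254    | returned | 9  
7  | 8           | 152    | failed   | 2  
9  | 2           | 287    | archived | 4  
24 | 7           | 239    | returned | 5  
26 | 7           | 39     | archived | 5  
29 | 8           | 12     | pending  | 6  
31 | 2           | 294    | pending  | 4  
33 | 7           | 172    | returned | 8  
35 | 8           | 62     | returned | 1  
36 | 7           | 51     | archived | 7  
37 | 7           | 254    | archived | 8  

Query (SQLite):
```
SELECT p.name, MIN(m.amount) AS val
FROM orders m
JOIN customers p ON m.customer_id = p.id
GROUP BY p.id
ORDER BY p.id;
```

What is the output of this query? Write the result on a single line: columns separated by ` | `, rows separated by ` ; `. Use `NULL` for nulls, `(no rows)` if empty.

Join each orders row to its customers via customer_id.
Group joined rows by customers.id; compute MIN(m.amount) per group.
  2: ids {3, 4, 9, 31} → MIN(m.amount)=21
  7: ids {24, 26, 33, 36, 37} → MIN(m.amount)=39
  8: ids {5, 7, 29, 35} → MIN(m.amount)=12

Omar | 21 ; Quinn | 39 ; Liam | 12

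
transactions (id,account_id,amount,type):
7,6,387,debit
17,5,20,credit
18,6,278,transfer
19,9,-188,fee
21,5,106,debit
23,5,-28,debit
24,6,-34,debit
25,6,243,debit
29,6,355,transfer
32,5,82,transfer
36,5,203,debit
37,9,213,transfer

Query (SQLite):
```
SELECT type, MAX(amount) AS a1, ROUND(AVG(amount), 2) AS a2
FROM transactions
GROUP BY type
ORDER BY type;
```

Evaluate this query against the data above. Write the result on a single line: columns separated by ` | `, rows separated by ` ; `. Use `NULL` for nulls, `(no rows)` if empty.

Group transactions by type.
Per group compute: MAX(amount), ROUND(AVG(amount), 2).
  credit: ids {17} → MAX(amount)=20, ROUND(AVG(amount), 2)=20
  debit: ids {7, 21, 23, 24, 25, 36} → MAX(amount)=387, ROUND(AVG(amount), 2)=146.17
  fee: ids {19} → MAX(amount)=-188, ROUND(AVG(amount), 2)=-188
  transfer: ids {18, 29, 32, 37} → MAX(amount)=355, ROUND(AVG(amount), 2)=232

credit | 20 | 20 ; debit | 387 | 146.17 ; fee | -188 | -188 ; transfer | 355 | 232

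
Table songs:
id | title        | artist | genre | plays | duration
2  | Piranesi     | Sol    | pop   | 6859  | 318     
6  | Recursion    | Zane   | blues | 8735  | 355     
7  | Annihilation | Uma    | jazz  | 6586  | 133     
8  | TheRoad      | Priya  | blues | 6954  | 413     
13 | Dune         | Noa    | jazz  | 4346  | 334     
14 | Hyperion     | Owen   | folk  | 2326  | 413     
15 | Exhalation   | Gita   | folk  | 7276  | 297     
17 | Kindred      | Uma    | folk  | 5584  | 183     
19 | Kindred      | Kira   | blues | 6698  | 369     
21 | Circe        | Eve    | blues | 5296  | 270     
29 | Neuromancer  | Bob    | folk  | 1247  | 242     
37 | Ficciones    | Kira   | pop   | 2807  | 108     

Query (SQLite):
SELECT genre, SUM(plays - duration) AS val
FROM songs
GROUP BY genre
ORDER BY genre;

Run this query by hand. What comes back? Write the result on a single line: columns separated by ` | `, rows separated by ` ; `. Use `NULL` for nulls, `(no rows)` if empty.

blues | 26276 ; folk | 15298 ; jazz | 10465 ; pop | 9240

For each row compute plays - duration.
Group by genre; take SUM of the expression per group.
  blues: ids {6, 8, 19, 21} → SUM(plays - duration)=26276
  folk: ids {14, 15, 17, 29} → SUM(plays - duration)=15298
  jazz: ids {7, 13} → SUM(plays - duration)=10465
  pop: ids {2, 37} → SUM(plays - duration)=9240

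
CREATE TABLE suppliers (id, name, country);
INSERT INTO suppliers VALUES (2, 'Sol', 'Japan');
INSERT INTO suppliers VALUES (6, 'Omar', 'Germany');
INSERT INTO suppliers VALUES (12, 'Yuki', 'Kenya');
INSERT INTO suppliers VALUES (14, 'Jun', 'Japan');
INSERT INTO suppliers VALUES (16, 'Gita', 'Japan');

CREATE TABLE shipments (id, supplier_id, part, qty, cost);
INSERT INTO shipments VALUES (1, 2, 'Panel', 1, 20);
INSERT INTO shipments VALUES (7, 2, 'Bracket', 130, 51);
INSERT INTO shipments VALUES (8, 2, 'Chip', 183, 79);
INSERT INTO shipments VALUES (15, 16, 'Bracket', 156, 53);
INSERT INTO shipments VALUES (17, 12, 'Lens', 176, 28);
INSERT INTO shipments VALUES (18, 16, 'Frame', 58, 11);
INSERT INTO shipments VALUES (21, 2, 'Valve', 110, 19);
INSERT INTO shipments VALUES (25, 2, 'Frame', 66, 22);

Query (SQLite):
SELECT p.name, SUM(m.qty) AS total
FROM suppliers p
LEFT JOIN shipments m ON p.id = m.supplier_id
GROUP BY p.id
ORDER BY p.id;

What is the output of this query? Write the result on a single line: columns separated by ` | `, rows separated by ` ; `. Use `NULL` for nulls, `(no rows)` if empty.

LEFT JOIN keeps every suppliers row; unmatched ones get NULL for shipments columns.
Group by suppliers.id and compute SUM(m.qty). SUM over an all-NULL group is NULL.
  2: ids {1, 7, 8, 21, 25} → SUM(m.qty)=490
  6: ids {—} → SUM(m.qty)=NULL
  12: ids {17} → SUM(m.qty)=176
  14: ids {—} → SUM(m.qty)=NULL
  16: ids {15, 18} → SUM(m.qty)=214

Sol | 490 ; Omar | NULL ; Yuki | 176 ; Jun | NULL ; Gita | 214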